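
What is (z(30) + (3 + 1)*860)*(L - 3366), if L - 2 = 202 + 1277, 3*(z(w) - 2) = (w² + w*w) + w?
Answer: -7638020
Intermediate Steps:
z(w) = 2 + w/3 + 2*w²/3 (z(w) = 2 + ((w² + w*w) + w)/3 = 2 + ((w² + w²) + w)/3 = 2 + (2*w² + w)/3 = 2 + (w + 2*w²)/3 = 2 + (w/3 + 2*w²/3) = 2 + w/3 + 2*w²/3)
L = 1481 (L = 2 + (202 + 1277) = 2 + 1479 = 1481)
(z(30) + (3 + 1)*860)*(L - 3366) = ((2 + (⅓)*30 + (⅔)*30²) + (3 + 1)*860)*(1481 - 3366) = ((2 + 10 + (⅔)*900) + 4*860)*(-1885) = ((2 + 10 + 600) + 3440)*(-1885) = (612 + 3440)*(-1885) = 4052*(-1885) = -7638020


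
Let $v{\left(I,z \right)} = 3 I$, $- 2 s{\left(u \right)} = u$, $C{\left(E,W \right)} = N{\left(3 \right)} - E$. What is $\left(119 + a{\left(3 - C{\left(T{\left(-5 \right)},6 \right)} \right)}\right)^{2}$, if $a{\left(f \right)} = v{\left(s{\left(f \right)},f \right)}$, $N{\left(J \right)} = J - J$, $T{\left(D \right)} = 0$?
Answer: $\frac{52441}{4} \approx 13110.0$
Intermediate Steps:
$N{\left(J \right)} = 0$
$C{\left(E,W \right)} = - E$ ($C{\left(E,W \right)} = 0 - E = - E$)
$s{\left(u \right)} = - \frac{u}{2}$
$a{\left(f \right)} = - \frac{3 f}{2}$ ($a{\left(f \right)} = 3 \left(- \frac{f}{2}\right) = - \frac{3 f}{2}$)
$\left(119 + a{\left(3 - C{\left(T{\left(-5 \right)},6 \right)} \right)}\right)^{2} = \left(119 - \frac{3 \left(3 - \left(-1\right) 0\right)}{2}\right)^{2} = \left(119 - \frac{3 \left(3 - 0\right)}{2}\right)^{2} = \left(119 - \frac{3 \left(3 + 0\right)}{2}\right)^{2} = \left(119 - \frac{9}{2}\right)^{2} = \left(\frac{229}{2}\right)^{2} = \frac{52441}{4}$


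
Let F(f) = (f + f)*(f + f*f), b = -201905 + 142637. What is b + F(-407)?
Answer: -134566256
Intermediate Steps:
b = -59268
F(f) = 2*f*(f + f**2) (F(f) = (2*f)*(f + f**2) = 2*f*(f + f**2))
b + F(-407) = -59268 + 2*(-407)**2*(1 - 407) = -59268 + 2*165649*(-406) = -59268 - 134506988 = -134566256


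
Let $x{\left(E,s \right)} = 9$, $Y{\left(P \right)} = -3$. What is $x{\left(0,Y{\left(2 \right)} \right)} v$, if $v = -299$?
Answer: $-2691$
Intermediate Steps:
$x{\left(0,Y{\left(2 \right)} \right)} v = 9 \left(-299\right) = -2691$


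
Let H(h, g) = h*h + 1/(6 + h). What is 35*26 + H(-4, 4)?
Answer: 1853/2 ≈ 926.50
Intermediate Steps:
H(h, g) = h**2 + 1/(6 + h)
35*26 + H(-4, 4) = 35*26 + (1 + (-4)**3 + 6*(-4)**2)/(6 - 4) = 910 + (1 - 64 + 6*16)/2 = 910 + (1 - 64 + 96)/2 = 910 + (1/2)*33 = 910 + 33/2 = 1853/2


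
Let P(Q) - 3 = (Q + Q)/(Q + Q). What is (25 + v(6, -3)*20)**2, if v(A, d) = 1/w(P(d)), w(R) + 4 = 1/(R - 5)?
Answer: 441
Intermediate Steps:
P(Q) = 4 (P(Q) = 3 + (Q + Q)/(Q + Q) = 3 + (2*Q)/((2*Q)) = 3 + (2*Q)*(1/(2*Q)) = 3 + 1 = 4)
w(R) = -4 + 1/(-5 + R) (w(R) = -4 + 1/(R - 5) = -4 + 1/(-5 + R))
v(A, d) = -1/5 (v(A, d) = 1/((21 - 4*4)/(-5 + 4)) = 1/((21 - 16)/(-1)) = 1/(-1*5) = 1/(-5) = -1/5)
(25 + v(6, -3)*20)**2 = (25 - 1/5*20)**2 = (25 - 4)**2 = 21**2 = 441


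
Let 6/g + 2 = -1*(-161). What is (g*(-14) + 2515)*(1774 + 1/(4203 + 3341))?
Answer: 1783519857219/399832 ≈ 4.4607e+6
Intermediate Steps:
g = 2/53 (g = 6/(-2 - 1*(-161)) = 6/(-2 + 161) = 6/159 = 6*(1/159) = 2/53 ≈ 0.037736)
(g*(-14) + 2515)*(1774 + 1/(4203 + 3341)) = ((2/53)*(-14) + 2515)*(1774 + 1/(4203 + 3341)) = (-28/53 + 2515)*(1774 + 1/7544) = 133267*(1774 + 1/7544)/53 = (133267/53)*(13383057/7544) = 1783519857219/399832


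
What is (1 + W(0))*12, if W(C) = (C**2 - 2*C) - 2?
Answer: -12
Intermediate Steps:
W(C) = -2 + C**2 - 2*C
(1 + W(0))*12 = (1 + (-2 + 0**2 - 2*0))*12 = (1 + (-2 + 0 + 0))*12 = (1 - 2)*12 = -1*12 = -12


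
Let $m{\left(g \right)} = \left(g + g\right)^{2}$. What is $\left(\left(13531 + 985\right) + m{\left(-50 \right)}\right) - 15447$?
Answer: $9069$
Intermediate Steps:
$m{\left(g \right)} = 4 g^{2}$ ($m{\left(g \right)} = \left(2 g\right)^{2} = 4 g^{2}$)
$\left(\left(13531 + 985\right) + m{\left(-50 \right)}\right) - 15447 = \left(\left(13531 + 985\right) + 4 \left(-50\right)^{2}\right) - 15447 = \left(14516 + 4 \cdot 2500\right) - 15447 = \left(14516 + 10000\right) - 15447 = 24516 - 15447 = 9069$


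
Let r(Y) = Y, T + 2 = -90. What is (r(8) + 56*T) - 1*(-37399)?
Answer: 32255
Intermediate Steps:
T = -92 (T = -2 - 90 = -92)
(r(8) + 56*T) - 1*(-37399) = (8 + 56*(-92)) - 1*(-37399) = (8 - 5152) + 37399 = -5144 + 37399 = 32255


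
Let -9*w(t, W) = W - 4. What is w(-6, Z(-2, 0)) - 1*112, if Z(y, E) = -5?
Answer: -111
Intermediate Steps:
w(t, W) = 4/9 - W/9 (w(t, W) = -(W - 4)/9 = -(-4 + W)/9 = 4/9 - W/9)
w(-6, Z(-2, 0)) - 1*112 = (4/9 - ⅑*(-5)) - 1*112 = (4/9 + 5/9) - 112 = 1 - 112 = -111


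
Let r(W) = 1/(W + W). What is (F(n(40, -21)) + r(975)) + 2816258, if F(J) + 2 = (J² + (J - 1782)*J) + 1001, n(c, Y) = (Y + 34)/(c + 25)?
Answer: 5492956327/1950 ≈ 2.8169e+6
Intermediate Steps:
r(W) = 1/(2*W)
n(c, Y) = (34 + Y)/(25 + c)
F(J) = 999 + J² + J*(-1782 + J) (F(J) = -2 + ((J² + (J - 1782)*J) + 1001) = -2 + ((J² + (-1782 + J)*J) + 1001) = -2 + ((J² + J*(-1782 + J)) + 1001) = -2 + (1001 + J² + J*(-1782 + J)) = 999 + J² + J*(-1782 + J))
(F(n(40, -21)) + r(975)) + 2816258 = ((999 - 1782*(34 - 21)/(25 + 40) + 2*((34 - 21)/(25 + 40))²) + (½)/975) + 2816258 = ((999 - 1782*13/65 + 2*(13/65)²) + (½)*(1/975)) + 2816258 = ((999 - 1782*13/65 + 2*((1/65)*13)²) + 1/1950) + 2816258 = ((999 - 1782*⅕ + 2*(⅕)²) + 1/1950) + 2816258 = ((999 - 1782/5 + 2*(1/25)) + 1/1950) + 2816258 = ((999 - 1782/5 + 2/25) + 1/1950) + 2816258 = (16067/25 + 1/1950) + 2816258 = 1253227/1950 + 2816258 = 5492956327/1950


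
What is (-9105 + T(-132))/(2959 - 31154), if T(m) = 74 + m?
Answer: 9163/28195 ≈ 0.32499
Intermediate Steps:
(-9105 + T(-132))/(2959 - 31154) = (-9105 + (74 - 132))/(2959 - 31154) = (-9105 - 58)/(-28195) = -9163*(-1/28195) = 9163/28195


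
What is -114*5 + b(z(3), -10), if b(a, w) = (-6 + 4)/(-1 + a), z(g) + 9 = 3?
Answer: -3988/7 ≈ -569.71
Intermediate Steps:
z(g) = -6 (z(g) = -9 + 3 = -6)
b(a, w) = -2/(-1 + a)
-114*5 + b(z(3), -10) = -114*5 - 2/(-1 - 6) = -570 - 2/(-7) = -570 - 2*(-1/7) = -570 + 2/7 = -3988/7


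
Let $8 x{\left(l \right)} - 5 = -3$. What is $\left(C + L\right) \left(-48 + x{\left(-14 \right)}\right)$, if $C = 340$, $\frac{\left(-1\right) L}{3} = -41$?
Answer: $- \frac{88433}{4} \approx -22108.0$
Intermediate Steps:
$L = 123$ ($L = \left(-3\right) \left(-41\right) = 123$)
$x{\left(l \right)} = \frac{1}{4}$ ($x{\left(l \right)} = \frac{5}{8} + \frac{1}{8} \left(-3\right) = \frac{5}{8} - \frac{3}{8} = \frac{1}{4}$)
$\left(C + L\right) \left(-48 + x{\left(-14 \right)}\right) = \left(340 + 123\right) \left(-48 + \frac{1}{4}\right) = 463 \left(- \frac{191}{4}\right) = - \frac{88433}{4}$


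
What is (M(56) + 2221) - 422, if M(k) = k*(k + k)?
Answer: 8071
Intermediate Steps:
M(k) = 2*k**2 (M(k) = k*(2*k) = 2*k**2)
(M(56) + 2221) - 422 = (2*56**2 + 2221) - 422 = (2*3136 + 2221) - 422 = (6272 + 2221) - 422 = 8493 - 422 = 8071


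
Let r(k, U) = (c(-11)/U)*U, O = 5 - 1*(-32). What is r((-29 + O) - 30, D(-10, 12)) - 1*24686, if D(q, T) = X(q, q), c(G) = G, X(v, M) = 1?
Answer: -24697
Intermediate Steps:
O = 37 (O = 5 + 32 = 37)
D(q, T) = 1
r(k, U) = -11 (r(k, U) = (-11/U)*U = -11)
r((-29 + O) - 30, D(-10, 12)) - 1*24686 = -11 - 1*24686 = -11 - 24686 = -24697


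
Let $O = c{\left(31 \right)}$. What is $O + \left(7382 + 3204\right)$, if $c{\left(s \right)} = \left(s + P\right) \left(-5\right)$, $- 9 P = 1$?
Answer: $\frac{93884}{9} \approx 10432.0$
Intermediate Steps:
$P = - \frac{1}{9}$ ($P = \left(- \frac{1}{9}\right) 1 = - \frac{1}{9} \approx -0.11111$)
$c{\left(s \right)} = \frac{5}{9} - 5 s$ ($c{\left(s \right)} = \left(s - \frac{1}{9}\right) \left(-5\right) = \left(- \frac{1}{9} + s\right) \left(-5\right) = \frac{5}{9} - 5 s$)
$O = - \frac{1390}{9}$ ($O = \frac{5}{9} - 155 = - \frac{1390}{9} \approx -154.44$)
$O + \left(7382 + 3204\right) = - \frac{1390}{9} + \left(7382 + 3204\right) = - \frac{1390}{9} + 10586 = \frac{93884}{9}$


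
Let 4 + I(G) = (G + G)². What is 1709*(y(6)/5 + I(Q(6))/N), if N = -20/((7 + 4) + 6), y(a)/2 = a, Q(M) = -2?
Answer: -66651/5 ≈ -13330.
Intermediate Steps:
I(G) = -4 + 4*G² (I(G) = -4 + (G + G)² = -4 + (2*G)² = -4 + 4*G²)
y(a) = 2*a
N = -20/17 (N = -20/(11 + 6) = -20/17 ≈ -1.1765)
1709*(y(6)/5 + I(Q(6))/N) = 1709*((2*6)/5 + (-4 + 4*(-2)²)/(-20/17)) = 1709*(12*(⅕) + (-4 + 4*4)*(-17/20)) = 1709*(12/5 + (-4 + 16)*(-17/20)) = 1709*(12/5 + 12*(-17/20)) = 1709*(12/5 - 51/5) = 1709*(-39/5) = -66651/5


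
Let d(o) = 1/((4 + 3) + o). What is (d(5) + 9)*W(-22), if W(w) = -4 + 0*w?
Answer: -109/3 ≈ -36.333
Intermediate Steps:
W(w) = -4 (W(w) = -4 + 0 = -4)
d(o) = 1/(7 + o)
(d(5) + 9)*W(-22) = (1/(7 + 5) + 9)*(-4) = (1/12 + 9)*(-4) = (109/12)*(-4) = -109/3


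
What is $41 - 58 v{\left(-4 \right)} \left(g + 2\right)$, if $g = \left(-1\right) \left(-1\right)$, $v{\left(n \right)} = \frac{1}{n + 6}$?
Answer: $-46$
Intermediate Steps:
$v{\left(n \right)} = \frac{1}{6 + n}$
$g = 1$
$41 - 58 v{\left(-4 \right)} \left(g + 2\right) = 41 - 58 \frac{1 + 2}{6 - 4} = 41 - 58 \cdot \frac{1}{2} \cdot 3 = 41 - 87 = -46$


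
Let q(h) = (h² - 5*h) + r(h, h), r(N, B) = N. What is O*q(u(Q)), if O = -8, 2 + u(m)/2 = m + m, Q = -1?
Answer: -768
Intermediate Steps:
u(m) = -4 + 4*m (u(m) = -4 + 2*(m + m) = -4 + 2*(2*m) = -4 + 4*m)
q(h) = h² - 4*h (q(h) = (h² - 5*h) + h = h² - 4*h)
O*q(u(Q)) = -8*(-4 + 4*(-1))*(-4 + (-4 + 4*(-1))) = -8*(-4 - 4)*(-4 + (-4 - 4)) = -(-64)*(-4 - 8) = -(-64)*(-12) = -8*96 = -768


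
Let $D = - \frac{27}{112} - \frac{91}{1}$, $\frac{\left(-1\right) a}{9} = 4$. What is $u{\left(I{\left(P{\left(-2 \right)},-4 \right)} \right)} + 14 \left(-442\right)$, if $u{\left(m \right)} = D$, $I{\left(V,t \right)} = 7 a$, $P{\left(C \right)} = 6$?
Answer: $- \frac{703275}{112} \approx -6279.2$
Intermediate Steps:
$a = -36$ ($a = \left(-9\right) 4 = -36$)
$D = - \frac{10219}{112}$ ($D = \left(-27\right) \frac{1}{112} - 91 = - \frac{27}{112} - 91 = - \frac{10219}{112} \approx -91.241$)
$I{\left(V,t \right)} = -252$ ($I{\left(V,t \right)} = 7 \left(-36\right) = -252$)
$u{\left(m \right)} = - \frac{10219}{112}$
$u{\left(I{\left(P{\left(-2 \right)},-4 \right)} \right)} + 14 \left(-442\right) = - \frac{10219}{112} + 14 \left(-442\right) = - \frac{10219}{112} - 6188 = - \frac{703275}{112}$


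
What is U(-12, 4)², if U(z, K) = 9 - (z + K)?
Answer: 289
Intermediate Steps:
U(z, K) = 9 - K - z (U(z, K) = 9 - (K + z) = 9 + (-K - z) = 9 - K - z)
U(-12, 4)² = (9 - 1*4 - 1*(-12))² = (9 - 4 + 12)² = 17² = 289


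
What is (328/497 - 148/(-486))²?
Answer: 13568056324/14585634441 ≈ 0.93023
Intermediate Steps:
(328/497 - 148/(-486))² = (328*(1/497) - 148*(-1/486))² = (328/497 + 74/243)² = (116482/120771)² = 13568056324/14585634441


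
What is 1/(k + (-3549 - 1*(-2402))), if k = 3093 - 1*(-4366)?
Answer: 1/6312 ≈ 0.00015843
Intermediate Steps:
k = 7459 (k = 3093 + 4366 = 7459)
1/(k + (-3549 - 1*(-2402))) = 1/(7459 + (-3549 - 1*(-2402))) = 1/(7459 + (-3549 + 2402)) = 1/(7459 - 1147) = 1/6312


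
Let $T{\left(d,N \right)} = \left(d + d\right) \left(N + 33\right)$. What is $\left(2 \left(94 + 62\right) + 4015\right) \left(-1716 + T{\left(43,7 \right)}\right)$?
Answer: $7459748$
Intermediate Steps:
$T{\left(d,N \right)} = 2 d \left(33 + N\right)$
$\left(2 \left(94 + 62\right) + 4015\right) \left(-1716 + T{\left(43,7 \right)}\right) = \left(2 \left(94 + 62\right) + 4015\right) \left(-1716 + 2 \cdot 43 \left(33 + 7\right)\right) = \left(2 \cdot 156 + 4015\right) \left(-1716 + 2 \cdot 43 \cdot 40\right) = \left(312 + 4015\right) \left(-1716 + 3440\right) = 4327 \cdot 1724 = 7459748$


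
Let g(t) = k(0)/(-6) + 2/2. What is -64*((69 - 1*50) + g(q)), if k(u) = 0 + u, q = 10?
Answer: -1280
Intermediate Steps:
k(u) = u
g(t) = 1 (g(t) = 0/(-6) + 2/2 = 0*(-⅙) + 2*(½) = 0 + 1 = 1)
-64*((69 - 1*50) + g(q)) = -64*((69 - 1*50) + 1) = -64*((69 - 50) + 1) = -64*(19 + 1) = -64*20 = -1280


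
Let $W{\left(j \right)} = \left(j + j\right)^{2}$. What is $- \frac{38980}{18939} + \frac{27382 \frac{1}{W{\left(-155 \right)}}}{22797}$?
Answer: $- \frac{14232756979717}{6915234001050} \approx -2.0582$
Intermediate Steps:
$W{\left(j \right)} = 4 j^{2}$ ($W{\left(j \right)} = \left(2 j\right)^{2} = 4 j^{2}$)
$- \frac{38980}{18939} + \frac{27382 \frac{1}{W{\left(-155 \right)}}}{22797} = - \frac{38980}{18939} + \frac{27382 \frac{1}{4 \left(-155\right)^{2}}}{22797} = \left(-38980\right) \frac{1}{18939} + \frac{27382}{4 \cdot 24025} \cdot \frac{1}{22797} = - \frac{38980}{18939} + \frac{27382}{96100} \cdot \frac{1}{22797} = - \frac{38980}{18939} + 27382 \cdot \frac{1}{96100} \cdot \frac{1}{22797} = - \frac{38980}{18939} + \frac{13691}{48050} \cdot \frac{1}{22797} = - \frac{38980}{18939} + \frac{13691}{1095395850} = - \frac{14232756979717}{6915234001050}$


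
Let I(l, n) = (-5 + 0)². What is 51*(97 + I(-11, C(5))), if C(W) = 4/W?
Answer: 6222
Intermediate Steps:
I(l, n) = 25 (I(l, n) = (-5)² = 25)
51*(97 + I(-11, C(5))) = 51*(97 + 25) = 51*122 = 6222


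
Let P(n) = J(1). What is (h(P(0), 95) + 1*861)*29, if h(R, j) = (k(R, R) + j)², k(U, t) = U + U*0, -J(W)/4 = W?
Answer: 265118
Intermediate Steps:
J(W) = -4*W
P(n) = -4 (P(n) = -4*1 = -4)
k(U, t) = U (k(U, t) = U + 0 = U)
h(R, j) = (R + j)²
(h(P(0), 95) + 1*861)*29 = ((-4 + 95)² + 1*861)*29 = (91² + 861)*29 = (8281 + 861)*29 = 9142*29 = 265118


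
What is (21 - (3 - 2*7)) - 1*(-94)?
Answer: 126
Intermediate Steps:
(21 - (3 - 2*7)) - 1*(-94) = (21 - (3 - 14)) + 94 = (21 - 1*(-11)) + 94 = (21 + 11) + 94 = 32 + 94 = 126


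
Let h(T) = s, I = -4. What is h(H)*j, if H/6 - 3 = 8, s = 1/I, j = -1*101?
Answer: 101/4 ≈ 25.250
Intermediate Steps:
j = -101
s = -¼ (s = 1/(-4) = -¼ ≈ -0.25000)
H = 66 (H = 18 + 6*8 = 18 + 48 = 66)
h(T) = -¼
h(H)*j = -¼*(-101) = 101/4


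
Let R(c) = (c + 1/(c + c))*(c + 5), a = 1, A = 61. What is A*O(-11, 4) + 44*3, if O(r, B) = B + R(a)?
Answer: 925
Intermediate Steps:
R(c) = (5 + c)*(c + 1/(2*c)) (R(c) = (c + 1/(2*c))*(5 + c) = (5 + c)*(c + 1/(2*c)))
O(r, B) = 9 + B (O(r, B) = B + (1/2 + 1**2 + 5*1 + (5/2)/1) = B + (1/2 + 1 + 5 + (5/2)*1) = B + (1/2 + 1 + 5 + 5/2) = B + 9 = 9 + B)
A*O(-11, 4) + 44*3 = 61*(9 + 4) + 44*3 = 61*13 + 132 = 793 + 132 = 925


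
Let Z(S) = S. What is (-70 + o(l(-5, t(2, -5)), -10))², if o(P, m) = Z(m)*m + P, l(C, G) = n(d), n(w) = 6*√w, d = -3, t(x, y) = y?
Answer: 792 + 360*I*√3 ≈ 792.0 + 623.54*I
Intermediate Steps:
l(C, G) = 6*I*√3 (l(C, G) = 6*√(-3) = 6*(I*√3) = 6*I*√3)
o(P, m) = P + m² (o(P, m) = m*m + P = m² + P = P + m²)
(-70 + o(l(-5, t(2, -5)), -10))² = (-70 + (6*I*√3 + (-10)²))² = (-70 + (6*I*√3 + 100))² = (-70 + (100 + 6*I*√3))² = (30 + 6*I*√3)²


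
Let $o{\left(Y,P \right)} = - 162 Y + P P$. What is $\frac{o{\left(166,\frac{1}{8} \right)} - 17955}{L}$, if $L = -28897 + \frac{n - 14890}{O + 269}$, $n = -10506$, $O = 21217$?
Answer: $\frac{30834633801}{19869002816} \approx 1.5519$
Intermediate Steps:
$o{\left(Y,P \right)} = P^{2} - 162 Y$ ($o{\left(Y,P \right)} = - 162 Y + P^{2} = P^{2} - 162 Y$)
$L = - \frac{310453169}{10743}$ ($L = -28897 + \frac{-10506 - 14890}{21217 + 269} = -28897 - \frac{25396}{21486} = -28897 - \frac{12698}{10743} = - \frac{310453169}{10743} \approx -28898.0$)
$\frac{o{\left(166,\frac{1}{8} \right)} - 17955}{L} = \frac{\left(\left(\frac{1}{8}\right)^{2} - 26892\right) - 17955}{- \frac{310453169}{10743}} = \left(\left(\left(\frac{1}{8}\right)^{2} - 26892\right) - 17955\right) \left(- \frac{10743}{310453169}\right) = \left(\left(\frac{1}{64} - 26892\right) - 17955\right) \left(- \frac{10743}{310453169}\right) = \left(- \frac{1721087}{64} - 17955\right) \left(- \frac{10743}{310453169}\right) = \left(- \frac{2870207}{64}\right) \left(- \frac{10743}{310453169}\right) = \frac{30834633801}{19869002816}$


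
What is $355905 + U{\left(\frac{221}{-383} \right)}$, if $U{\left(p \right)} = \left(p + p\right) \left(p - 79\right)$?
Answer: $\frac{52220819821}{146689} \approx 3.56 \cdot 10^{5}$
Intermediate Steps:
$U{\left(p \right)} = 2 p \left(-79 + p\right)$
$355905 + U{\left(\frac{221}{-383} \right)} = 355905 + 2 \frac{221}{-383} \left(-79 + \frac{221}{-383}\right) = 355905 + 2 \cdot 221 \left(- \frac{1}{383}\right) \left(-79 + 221 \left(- \frac{1}{383}\right)\right) = 355905 + 2 \left(- \frac{221}{383}\right) \left(-79 - \frac{221}{383}\right) = 355905 + 2 \left(- \frac{221}{383}\right) \left(- \frac{30478}{383}\right) = 355905 + \frac{13471276}{146689} = \frac{52220819821}{146689}$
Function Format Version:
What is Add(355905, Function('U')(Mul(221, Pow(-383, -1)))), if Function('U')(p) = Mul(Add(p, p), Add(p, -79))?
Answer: Rational(52220819821, 146689) ≈ 3.5600e+5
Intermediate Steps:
Function('U')(p) = Mul(2, p, Add(-79, p)) (Function('U')(p) = Mul(Mul(2, p), Add(-79, p)) = Mul(2, p, Add(-79, p)))
Add(355905, Function('U')(Mul(221, Pow(-383, -1)))) = Add(355905, Mul(2, Mul(221, Pow(-383, -1)), Add(-79, Mul(221, Pow(-383, -1))))) = Add(355905, Mul(2, Mul(221, Rational(-1, 383)), Add(-79, Mul(221, Rational(-1, 383))))) = Add(355905, Mul(2, Rational(-221, 383), Add(-79, Rational(-221, 383)))) = Add(355905, Mul(2, Rational(-221, 383), Rational(-30478, 383))) = Add(355905, Rational(13471276, 146689)) = Rational(52220819821, 146689)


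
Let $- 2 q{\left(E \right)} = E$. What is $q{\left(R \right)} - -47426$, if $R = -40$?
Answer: $47446$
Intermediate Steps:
$q{\left(E \right)} = - \frac{E}{2}$
$q{\left(R \right)} - -47426 = \left(- \frac{1}{2}\right) \left(-40\right) - -47426 = 20 + 47426 = 47446$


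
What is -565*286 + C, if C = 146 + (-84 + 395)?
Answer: -161133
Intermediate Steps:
C = 457 (C = 146 + 311 = 457)
-565*286 + C = -565*286 + 457 = -161590 + 457 = -161133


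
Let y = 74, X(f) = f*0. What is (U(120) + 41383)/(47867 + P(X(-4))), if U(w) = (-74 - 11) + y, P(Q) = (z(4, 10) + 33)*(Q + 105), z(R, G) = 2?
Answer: 20686/25771 ≈ 0.80268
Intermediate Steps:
X(f) = 0
P(Q) = 3675 + 35*Q (P(Q) = (2 + 33)*(Q + 105) = 35*(105 + Q) = 3675 + 35*Q)
U(w) = -11 (U(w) = (-74 - 11) + 74 = -85 + 74 = -11)
(U(120) + 41383)/(47867 + P(X(-4))) = (-11 + 41383)/(47867 + (3675 + 35*0)) = 41372/(47867 + (3675 + 0)) = 41372/(47867 + 3675) = 41372/51542 = 41372*(1/51542) = 20686/25771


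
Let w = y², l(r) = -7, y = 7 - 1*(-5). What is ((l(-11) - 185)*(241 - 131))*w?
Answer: -3041280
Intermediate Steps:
y = 12 (y = 7 + 5 = 12)
w = 144 (w = 12² = 144)
((l(-11) - 185)*(241 - 131))*w = ((-7 - 185)*(241 - 131))*144 = -192*110*144 = -21120*144 = -3041280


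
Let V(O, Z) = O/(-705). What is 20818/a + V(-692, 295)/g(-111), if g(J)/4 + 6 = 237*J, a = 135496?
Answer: 193082151581/1256770452420 ≈ 0.15363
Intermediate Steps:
V(O, Z) = -O/705 (V(O, Z) = O*(-1/705) = -O/705)
g(J) = -24 + 948*J (g(J) = -24 + 4*(237*J) = -24 + 948*J)
20818/a + V(-692, 295)/g(-111) = 20818/135496 + (-1/705*(-692))/(-24 + 948*(-111)) = 20818*(1/135496) + 692/(705*(-24 - 105228)) = 10409/67748 + (692/705)/(-105252) = 10409/67748 + (692/705)*(-1/105252) = 10409/67748 - 173/18550665 = 193082151581/1256770452420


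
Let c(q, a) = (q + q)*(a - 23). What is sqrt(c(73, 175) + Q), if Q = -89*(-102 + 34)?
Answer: 2*sqrt(7061) ≈ 168.06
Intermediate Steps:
c(q, a) = 2*q*(-23 + a) (c(q, a) = (2*q)*(-23 + a) = 2*q*(-23 + a))
Q = 6052 (Q = -89*(-68) = 6052)
sqrt(c(73, 175) + Q) = sqrt(2*73*(-23 + 175) + 6052) = sqrt(2*73*152 + 6052) = sqrt(22192 + 6052) = sqrt(28244) = 2*sqrt(7061)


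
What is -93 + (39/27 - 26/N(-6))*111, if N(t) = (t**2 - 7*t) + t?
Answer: 109/4 ≈ 27.250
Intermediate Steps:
N(t) = t**2 - 6*t
-93 + (39/27 - 26/N(-6))*111 = -93 + (39/27 - 26*(-1/(6*(-6 - 6))))*111 = -93 + (39*(1/27) - 26/((-6*(-12))))*111 = -93 + (13/9 - 26/72)*111 = -93 + (13/9 - 26*1/72)*111 = -93 + (13/9 - 13/36)*111 = -93 + (13/12)*111 = -93 + 481/4 = 109/4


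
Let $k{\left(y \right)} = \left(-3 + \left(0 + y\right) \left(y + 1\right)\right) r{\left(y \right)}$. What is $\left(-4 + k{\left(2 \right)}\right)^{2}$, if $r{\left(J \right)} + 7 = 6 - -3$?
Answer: $4$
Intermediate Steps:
$r{\left(J \right)} = 2$ ($r{\left(J \right)} = -7 + \left(6 - -3\right) = -7 + \left(6 + 3\right) = -7 + 9 = 2$)
$k{\left(y \right)} = -6 + 2 y \left(1 + y\right)$ ($k{\left(y \right)} = \left(-3 + \left(0 + y\right) \left(y + 1\right)\right) 2 = \left(-3 + y \left(1 + y\right)\right) 2 = -6 + 2 y \left(1 + y\right)$)
$\left(-4 + k{\left(2 \right)}\right)^{2} = \left(-4 + \left(-6 + 2 \cdot 2 + 2 \cdot 2^{2}\right)\right)^{2} = \left(-4 + \left(-6 + 4 + 2 \cdot 4\right)\right)^{2} = \left(-4 + \left(-6 + 4 + 8\right)\right)^{2} = \left(-4 + 6\right)^{2} = 2^{2} = 4$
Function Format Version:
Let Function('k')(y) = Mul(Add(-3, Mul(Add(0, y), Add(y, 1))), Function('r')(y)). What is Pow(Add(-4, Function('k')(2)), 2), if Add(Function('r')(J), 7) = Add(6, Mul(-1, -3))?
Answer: 4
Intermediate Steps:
Function('r')(J) = 2 (Function('r')(J) = Add(-7, Add(6, Mul(-1, -3))) = Add(-7, Add(6, 3)) = Add(-7, 9) = 2)
Function('k')(y) = Add(-6, Mul(2, y, Add(1, y))) (Function('k')(y) = Mul(Add(-3, Mul(Add(0, y), Add(y, 1))), 2) = Mul(Add(-3, Mul(y, Add(1, y))), 2) = Add(-6, Mul(2, y, Add(1, y))))
Pow(Add(-4, Function('k')(2)), 2) = Pow(Add(-4, Add(-6, Mul(2, 2), Mul(2, Pow(2, 2)))), 2) = Pow(Add(-4, Add(-6, 4, Mul(2, 4))), 2) = Pow(Add(-4, Add(-6, 4, 8)), 2) = Pow(Add(-4, 6), 2) = Pow(2, 2) = 4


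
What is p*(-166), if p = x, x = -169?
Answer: 28054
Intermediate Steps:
p = -169
p*(-166) = -169*(-166) = 28054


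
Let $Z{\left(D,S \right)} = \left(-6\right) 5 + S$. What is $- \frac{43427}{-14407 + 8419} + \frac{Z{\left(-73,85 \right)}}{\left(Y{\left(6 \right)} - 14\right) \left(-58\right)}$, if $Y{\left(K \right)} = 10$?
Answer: $\frac{2601101}{347304} \approx 7.4894$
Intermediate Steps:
$Z{\left(D,S \right)} = -30 + S$
$- \frac{43427}{-14407 + 8419} + \frac{Z{\left(-73,85 \right)}}{\left(Y{\left(6 \right)} - 14\right) \left(-58\right)} = - \frac{43427}{-14407 + 8419} + \frac{-30 + 85}{\left(10 - 14\right) \left(-58\right)} = - \frac{43427}{-5988} + \frac{55}{\left(-4\right) \left(-58\right)} = \left(-43427\right) \left(- \frac{1}{5988}\right) + \frac{55}{232} = \frac{43427}{5988} + 55 \cdot \frac{1}{232} = \frac{43427}{5988} + \frac{55}{232} = \frac{2601101}{347304}$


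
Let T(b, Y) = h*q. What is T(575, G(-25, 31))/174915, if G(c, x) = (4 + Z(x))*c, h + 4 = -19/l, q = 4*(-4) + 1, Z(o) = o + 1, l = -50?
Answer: 181/583050 ≈ 0.00031044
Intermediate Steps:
Z(o) = 1 + o
q = -15 (q = -16 + 1 = -15)
h = -181/50 (h = -4 - 19/(-50) = -4 - 19*(-1/50) = -4 + 19/50 = -181/50 ≈ -3.6200)
G(c, x) = c*(5 + x) (G(c, x) = (4 + (1 + x))*c = (5 + x)*c = c*(5 + x))
T(b, Y) = 543/10 (T(b, Y) = -181/50*(-15) = 543/10)
T(575, G(-25, 31))/174915 = (543/10)/174915 = (543/10)*(1/174915) = 181/583050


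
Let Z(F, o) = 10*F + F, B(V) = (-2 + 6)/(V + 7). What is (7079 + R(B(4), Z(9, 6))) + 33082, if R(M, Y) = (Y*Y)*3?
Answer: 69564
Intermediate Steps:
B(V) = 4/(7 + V)
Z(F, o) = 11*F
R(M, Y) = 3*Y² (R(M, Y) = Y²*3 = 3*Y²)
(7079 + R(B(4), Z(9, 6))) + 33082 = (7079 + 3*(11*9)²) + 33082 = (7079 + 3*99²) + 33082 = (7079 + 3*9801) + 33082 = (7079 + 29403) + 33082 = 36482 + 33082 = 69564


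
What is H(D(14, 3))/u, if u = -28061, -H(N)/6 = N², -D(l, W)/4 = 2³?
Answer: 6144/28061 ≈ 0.21895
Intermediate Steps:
D(l, W) = -32 (D(l, W) = -4*2³ = -4*8 = -32)
H(N) = -6*N²
H(D(14, 3))/u = -6*(-32)²/(-28061) = -6*1024*(-1/28061) = -6144*(-1/28061) = 6144/28061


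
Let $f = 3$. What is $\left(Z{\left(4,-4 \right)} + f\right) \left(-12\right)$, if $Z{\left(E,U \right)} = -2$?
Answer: $-12$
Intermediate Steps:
$\left(Z{\left(4,-4 \right)} + f\right) \left(-12\right) = \left(-2 + 3\right) \left(-12\right) = 1 \left(-12\right) = -12$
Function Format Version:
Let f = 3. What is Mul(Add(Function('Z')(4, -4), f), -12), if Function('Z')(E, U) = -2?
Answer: -12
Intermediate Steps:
Mul(Add(Function('Z')(4, -4), f), -12) = Mul(Add(-2, 3), -12) = Mul(1, -12) = -12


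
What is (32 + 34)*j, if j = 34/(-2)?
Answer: -1122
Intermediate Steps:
j = -17 (j = 34*(-½) = -17)
(32 + 34)*j = (32 + 34)*(-17) = 66*(-17) = -1122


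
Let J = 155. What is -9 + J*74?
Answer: 11461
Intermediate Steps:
-9 + J*74 = -9 + 155*74 = -9 + 11470 = 11461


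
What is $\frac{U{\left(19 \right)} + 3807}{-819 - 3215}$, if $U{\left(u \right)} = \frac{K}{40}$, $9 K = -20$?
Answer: $- \frac{68525}{72612} \approx -0.94371$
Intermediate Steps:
$K = - \frac{20}{9}$ ($K = \frac{1}{9} \left(-20\right) = - \frac{20}{9} \approx -2.2222$)
$U{\left(u \right)} = - \frac{1}{18}$ ($U{\left(u \right)} = - \frac{20}{9 \cdot 40} = \left(- \frac{20}{9}\right) \frac{1}{40} = - \frac{1}{18}$)
$\frac{U{\left(19 \right)} + 3807}{-819 - 3215} = \frac{- \frac{1}{18} + 3807}{-819 - 3215} = \frac{68525}{18 \left(-4034\right)} = \frac{68525}{18} \left(- \frac{1}{4034}\right) = - \frac{68525}{72612}$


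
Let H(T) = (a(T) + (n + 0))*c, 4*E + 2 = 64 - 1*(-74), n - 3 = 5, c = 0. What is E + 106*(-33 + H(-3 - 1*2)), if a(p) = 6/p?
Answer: -3464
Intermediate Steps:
n = 8 (n = 3 + 5 = 8)
E = 34 (E = -1/2 + (64 - 1*(-74))/4 = -1/2 + (64 + 74)/4 = -1/2 + (1/4)*138 = -1/2 + 69/2 = 34)
H(T) = 0 (H(T) = (6/T + (8 + 0))*0 = (6/T + 8)*0 = (8 + 6/T)*0 = 0)
E + 106*(-33 + H(-3 - 1*2)) = 34 + 106*(-33 + 0) = 34 + 106*(-33) = 34 - 3498 = -3464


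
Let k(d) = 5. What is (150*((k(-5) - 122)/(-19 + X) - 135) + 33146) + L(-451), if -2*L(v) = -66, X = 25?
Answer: 10004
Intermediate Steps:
L(v) = 33 (L(v) = -½*(-66) = 33)
(150*((k(-5) - 122)/(-19 + X) - 135) + 33146) + L(-451) = (150*((5 - 122)/(-19 + 25) - 135) + 33146) + 33 = (150*(-117/6 - 135) + 33146) + 33 = (150*(-117*⅙ - 135) + 33146) + 33 = (150*(-39/2 - 135) + 33146) + 33 = (150*(-309/2) + 33146) + 33 = (-23175 + 33146) + 33 = 9971 + 33 = 10004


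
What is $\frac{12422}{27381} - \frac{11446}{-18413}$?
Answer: $\frac{542129212}{504166353} \approx 1.0753$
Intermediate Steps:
$\frac{12422}{27381} - \frac{11446}{-18413} = 12422 \cdot \frac{1}{27381} - - \frac{11446}{18413} = \frac{12422}{27381} + \frac{11446}{18413} = \frac{542129212}{504166353}$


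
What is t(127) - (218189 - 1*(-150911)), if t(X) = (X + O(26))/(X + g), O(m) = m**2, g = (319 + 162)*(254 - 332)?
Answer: -13801018903/37391 ≈ -3.6910e+5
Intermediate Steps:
g = -37518 (g = 481*(-78) = -37518)
t(X) = (676 + X)/(-37518 + X) (t(X) = (X + 26**2)/(X - 37518) = (X + 676)/(-37518 + X) = (676 + X)/(-37518 + X))
t(127) - (218189 - 1*(-150911)) = (676 + 127)/(-37518 + 127) - (218189 - 1*(-150911)) = 803/(-37391) - (218189 + 150911) = -1/37391*803 - 1*369100 = -803/37391 - 369100 = -13801018903/37391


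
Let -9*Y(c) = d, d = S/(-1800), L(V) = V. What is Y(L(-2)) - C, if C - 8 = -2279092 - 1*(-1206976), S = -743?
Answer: 17368148857/16200 ≈ 1.0721e+6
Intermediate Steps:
d = 743/1800 (d = -743/(-1800) = -743*(-1/1800) = 743/1800 ≈ 0.41278)
Y(c) = -743/16200 (Y(c) = -⅑*743/1800 = -743/16200)
C = -1072108 (C = 8 + (-2279092 - 1*(-1206976)) = 8 + (-2279092 + 1206976) = 8 - 1072116 = -1072108)
Y(L(-2)) - C = -743/16200 - 1*(-1072108) = -743/16200 + 1072108 = 17368148857/16200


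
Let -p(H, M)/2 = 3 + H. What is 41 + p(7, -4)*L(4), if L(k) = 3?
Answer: -19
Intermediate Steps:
p(H, M) = -6 - 2*H (p(H, M) = -2*(3 + H) = -6 - 2*H)
41 + p(7, -4)*L(4) = 41 + (-6 - 2*7)*3 = 41 + (-6 - 14)*3 = 41 - 20*3 = 41 - 60 = -19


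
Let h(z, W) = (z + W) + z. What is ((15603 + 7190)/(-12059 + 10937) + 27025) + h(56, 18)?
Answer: 30445117/1122 ≈ 27135.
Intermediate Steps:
h(z, W) = W + 2*z (h(z, W) = (W + z) + z = W + 2*z)
((15603 + 7190)/(-12059 + 10937) + 27025) + h(56, 18) = ((15603 + 7190)/(-12059 + 10937) + 27025) + (18 + 2*56) = (22793/(-1122) + 27025) + (18 + 112) = (22793*(-1/1122) + 27025) + 130 = (-22793/1122 + 27025) + 130 = 30299257/1122 + 130 = 30445117/1122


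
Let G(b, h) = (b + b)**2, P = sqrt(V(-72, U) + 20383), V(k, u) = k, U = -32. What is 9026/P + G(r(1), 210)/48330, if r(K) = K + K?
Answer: 8/24165 + 9026*sqrt(20311)/20311 ≈ 63.333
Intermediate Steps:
r(K) = 2*K
P = sqrt(20311) (P = sqrt(-72 + 20383) = sqrt(20311) ≈ 142.52)
G(b, h) = 4*b**2 (G(b, h) = (2*b)**2 = 4*b**2)
9026/P + G(r(1), 210)/48330 = 9026/(sqrt(20311)) + (4*(2*1)**2)/48330 = 9026*(sqrt(20311)/20311) + (4*2**2)*(1/48330) = 9026*sqrt(20311)/20311 + (4*4)*(1/48330) = 9026*sqrt(20311)/20311 + 16*(1/48330) = 9026*sqrt(20311)/20311 + 8/24165 = 8/24165 + 9026*sqrt(20311)/20311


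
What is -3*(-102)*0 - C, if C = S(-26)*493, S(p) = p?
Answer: 12818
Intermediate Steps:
C = -12818 (C = -26*493 = -12818)
-3*(-102)*0 - C = -3*(-102)*0 - 1*(-12818) = 306*0 + 12818 = 0 + 12818 = 12818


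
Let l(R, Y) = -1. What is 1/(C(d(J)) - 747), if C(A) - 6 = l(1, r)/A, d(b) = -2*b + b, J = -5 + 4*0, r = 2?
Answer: -5/3706 ≈ -0.0013492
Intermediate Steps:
J = -5 (J = -5 + 0 = -5)
d(b) = -b
C(A) = 6 - 1/A
1/(C(d(J)) - 747) = 1/((6 - 1/((-1*(-5)))) - 747) = 1/((6 - 1/5) - 747) = 1/((6 - 1*⅕) - 747) = 1/((6 - ⅕) - 747) = 1/(29/5 - 747) = 1/(-3706/5) = -5/3706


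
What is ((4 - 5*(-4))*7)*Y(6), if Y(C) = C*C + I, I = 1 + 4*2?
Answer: 7560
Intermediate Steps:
I = 9 (I = 1 + 8 = 9)
Y(C) = 9 + C**2 (Y(C) = C*C + 9 = C**2 + 9 = 9 + C**2)
((4 - 5*(-4))*7)*Y(6) = ((4 - 5*(-4))*7)*(9 + 6**2) = ((4 + 20)*7)*(9 + 36) = (24*7)*45 = 168*45 = 7560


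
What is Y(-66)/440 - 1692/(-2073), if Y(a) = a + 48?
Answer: 117861/152020 ≈ 0.77530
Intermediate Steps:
Y(a) = 48 + a
Y(-66)/440 - 1692/(-2073) = (48 - 66)/440 - 1692/(-2073) = -18*1/440 - 1692*(-1/2073) = -9/220 + 564/691 = 117861/152020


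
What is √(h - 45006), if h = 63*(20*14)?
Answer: I*√27366 ≈ 165.43*I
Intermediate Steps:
h = 17640 (h = 63*280 = 17640)
√(h - 45006) = √(17640 - 45006) = √(-27366) = I*√27366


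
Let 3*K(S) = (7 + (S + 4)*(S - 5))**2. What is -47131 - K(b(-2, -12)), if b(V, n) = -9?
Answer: -147322/3 ≈ -49107.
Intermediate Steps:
K(S) = (7 + (-5 + S)*(4 + S))**2/3 (K(S) = (7 + (S + 4)*(S - 5))**2/3 = (7 + (4 + S)*(-5 + S))**2/3 = (7 + (-5 + S)*(4 + S))**2/3)
-47131 - K(b(-2, -12)) = -47131 - (13 - 9 - 1*(-9)**2)**2/3 = -47131 - (13 - 9 - 1*81)**2/3 = -47131 - (13 - 9 - 81)**2/3 = -47131 - (-77)**2/3 = -47131 - 5929/3 = -147322/3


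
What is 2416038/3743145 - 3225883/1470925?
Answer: -33416224027/21591708075 ≈ -1.5476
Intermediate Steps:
2416038/3743145 - 3225883/1470925 = 2416038*(1/3743145) - 3225883*1/1470925 = 805346/1247715 - 3225883/1470925 = -33416224027/21591708075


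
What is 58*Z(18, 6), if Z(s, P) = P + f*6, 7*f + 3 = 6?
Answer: 3480/7 ≈ 497.14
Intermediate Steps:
f = 3/7 (f = -3/7 + (1/7)*6 = -3/7 + 6/7 = 3/7 ≈ 0.42857)
Z(s, P) = 18/7 + P (Z(s, P) = P + (3/7)*6 = P + 18/7 = 18/7 + P)
58*Z(18, 6) = 58*(18/7 + 6) = 58*(60/7) = 3480/7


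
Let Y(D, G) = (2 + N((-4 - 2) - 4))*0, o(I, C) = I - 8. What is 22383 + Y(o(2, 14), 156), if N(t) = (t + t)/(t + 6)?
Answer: 22383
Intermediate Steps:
o(I, C) = -8 + I
N(t) = 2*t/(6 + t) (N(t) = (2*t)/(6 + t) = 2*t/(6 + t))
Y(D, G) = 0 (Y(D, G) = (2 + 2*((-4 - 2) - 4)/(6 + ((-4 - 2) - 4)))*0 = (2 + 2*(-6 - 4)/(6 + (-6 - 4)))*0 = (2 + 2*(-10)/(6 - 10))*0 = (2 + 2*(-10)/(-4))*0 = (2 + 2*(-10)*(-¼))*0 = (2 + 5)*0 = 7*0 = 0)
22383 + Y(o(2, 14), 156) = 22383 + 0 = 22383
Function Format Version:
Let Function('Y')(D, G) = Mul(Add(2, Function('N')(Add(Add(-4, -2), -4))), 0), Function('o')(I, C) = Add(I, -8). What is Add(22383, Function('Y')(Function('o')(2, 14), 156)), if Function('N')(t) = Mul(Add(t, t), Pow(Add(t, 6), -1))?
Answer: 22383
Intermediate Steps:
Function('o')(I, C) = Add(-8, I)
Function('N')(t) = Mul(2, t, Pow(Add(6, t), -1)) (Function('N')(t) = Mul(Mul(2, t), Pow(Add(6, t), -1)) = Mul(2, t, Pow(Add(6, t), -1)))
Function('Y')(D, G) = 0 (Function('Y')(D, G) = Mul(Add(2, Mul(2, Add(Add(-4, -2), -4), Pow(Add(6, Add(Add(-4, -2), -4)), -1))), 0) = Mul(Add(2, Mul(2, Add(-6, -4), Pow(Add(6, Add(-6, -4)), -1))), 0) = Mul(Add(2, Mul(2, -10, Pow(Add(6, -10), -1))), 0) = Mul(Add(2, Mul(2, -10, Pow(-4, -1))), 0) = Mul(Add(2, Mul(2, -10, Rational(-1, 4))), 0) = Mul(Add(2, 5), 0) = Mul(7, 0) = 0)
Add(22383, Function('Y')(Function('o')(2, 14), 156)) = Add(22383, 0) = 22383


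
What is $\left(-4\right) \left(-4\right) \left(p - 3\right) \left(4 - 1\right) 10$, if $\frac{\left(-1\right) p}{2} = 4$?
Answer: $-5280$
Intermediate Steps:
$p = -8$ ($p = \left(-2\right) 4 = -8$)
$\left(-4\right) \left(-4\right) \left(p - 3\right) \left(4 - 1\right) 10 = \left(-4\right) \left(-4\right) \left(-8 - 3\right) \left(4 - 1\right) 10 = 16 \left(\left(-11\right) 3\right) 10 = 16 \left(-33\right) 10 = \left(-528\right) 10 = -5280$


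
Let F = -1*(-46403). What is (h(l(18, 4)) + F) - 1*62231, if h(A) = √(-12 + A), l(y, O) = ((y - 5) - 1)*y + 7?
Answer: -15828 + √211 ≈ -15813.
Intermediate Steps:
l(y, O) = 7 + y*(-6 + y) (l(y, O) = ((-5 + y) - 1)*y + 7 = (-6 + y)*y + 7 = y*(-6 + y) + 7 = 7 + y*(-6 + y))
F = 46403
(h(l(18, 4)) + F) - 1*62231 = (√(-12 + (7 + 18² - 6*18)) + 46403) - 1*62231 = (√(-12 + (7 + 324 - 108)) + 46403) - 62231 = (√(-12 + 223) + 46403) - 62231 = (√211 + 46403) - 62231 = (46403 + √211) - 62231 = -15828 + √211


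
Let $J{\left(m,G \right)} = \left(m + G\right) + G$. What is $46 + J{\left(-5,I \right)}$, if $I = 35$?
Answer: $111$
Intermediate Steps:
$J{\left(m,G \right)} = m + 2 G$ ($J{\left(m,G \right)} = \left(G + m\right) + G = m + 2 G$)
$46 + J{\left(-5,I \right)} = 46 + \left(-5 + 2 \cdot 35\right) = 46 + \left(-5 + 70\right) = 46 + 65 = 111$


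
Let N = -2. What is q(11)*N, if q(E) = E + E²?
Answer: -264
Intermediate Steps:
q(11)*N = (11*(1 + 11))*(-2) = (11*12)*(-2) = 132*(-2) = -264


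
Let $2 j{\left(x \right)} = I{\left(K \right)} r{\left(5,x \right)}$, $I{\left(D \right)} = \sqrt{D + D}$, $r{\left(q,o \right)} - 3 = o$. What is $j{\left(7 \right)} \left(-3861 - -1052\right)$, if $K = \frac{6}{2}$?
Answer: $- 14045 \sqrt{6} \approx -34403.0$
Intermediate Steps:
$r{\left(q,o \right)} = 3 + o$
$K = 3$ ($K = 6 \cdot \frac{1}{2} = 3$)
$I{\left(D \right)} = \sqrt{2} \sqrt{D}$ ($I{\left(D \right)} = \sqrt{2 D} = \sqrt{2} \sqrt{D}$)
$j{\left(x \right)} = \frac{\sqrt{6} \left(3 + x\right)}{2}$ ($j{\left(x \right)} = \frac{\sqrt{2} \sqrt{3} \left(3 + x\right)}{2} = \frac{\sqrt{6} \left(3 + x\right)}{2}$)
$j{\left(7 \right)} \left(-3861 - -1052\right) = \frac{\sqrt{6} \left(3 + 7\right)}{2} \left(-3861 - -1052\right) = \frac{1}{2} \sqrt{6} \cdot 10 \left(-3861 + 1052\right) = 5 \sqrt{6} \left(-2809\right) = - 14045 \sqrt{6}$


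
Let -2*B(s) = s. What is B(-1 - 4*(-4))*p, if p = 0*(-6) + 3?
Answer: -45/2 ≈ -22.500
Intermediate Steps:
p = 3 (p = 0 + 3 = 3)
B(s) = -s/2
B(-1 - 4*(-4))*p = -(-1 - 4*(-4))/2*3 = -(-1 + 16)/2*3 = -1/2*15*3 = -15/2*3 = -45/2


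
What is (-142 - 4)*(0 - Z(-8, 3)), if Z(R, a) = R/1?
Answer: -1168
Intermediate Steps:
Z(R, a) = R (Z(R, a) = R*1 = R)
(-142 - 4)*(0 - Z(-8, 3)) = (-142 - 4)*(0 - 1*(-8)) = -146*(0 + 8) = -146*8 = -1168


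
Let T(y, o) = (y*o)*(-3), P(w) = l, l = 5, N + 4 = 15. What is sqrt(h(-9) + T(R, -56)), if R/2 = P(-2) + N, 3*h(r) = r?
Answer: 3*sqrt(597) ≈ 73.301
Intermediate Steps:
N = 11 (N = -4 + 15 = 11)
P(w) = 5
h(r) = r/3
R = 32 (R = 2*(5 + 11) = 2*16 = 32)
T(y, o) = -3*o*y (T(y, o) = (o*y)*(-3) = -3*o*y)
sqrt(h(-9) + T(R, -56)) = sqrt((1/3)*(-9) - 3*(-56)*32) = sqrt(-3 + 5376) = sqrt(5373) = 3*sqrt(597)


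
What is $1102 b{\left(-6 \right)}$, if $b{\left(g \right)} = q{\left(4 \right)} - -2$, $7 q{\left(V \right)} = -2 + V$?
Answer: $\frac{17632}{7} \approx 2518.9$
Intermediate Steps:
$q{\left(V \right)} = - \frac{2}{7} + \frac{V}{7}$ ($q{\left(V \right)} = \frac{-2 + V}{7} = - \frac{2}{7} + \frac{V}{7}$)
$b{\left(g \right)} = \frac{16}{7}$ ($b{\left(g \right)} = \left(- \frac{2}{7} + \frac{1}{7} \cdot 4\right) - -2 = \left(- \frac{2}{7} + \frac{4}{7}\right) + 2 = \frac{2}{7} + 2 = \frac{16}{7}$)
$1102 b{\left(-6 \right)} = 1102 \cdot \frac{16}{7} = \frac{17632}{7}$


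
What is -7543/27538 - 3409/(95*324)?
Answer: -163025291/423809820 ≈ -0.38467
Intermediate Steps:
-7543/27538 - 3409/(95*324) = -7543*1/27538 - 3409/30780 = -7543/27538 - 3409*1/30780 = -7543/27538 - 3409/30780 = -163025291/423809820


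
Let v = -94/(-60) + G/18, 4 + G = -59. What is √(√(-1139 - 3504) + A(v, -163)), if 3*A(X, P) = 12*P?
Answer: √(-652 + I*√4643) ≈ 1.3325 + 25.569*I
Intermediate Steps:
G = -63 (G = -4 - 59 = -63)
v = -29/15 (v = -94/(-60) - 63/18 = -94*(-1/60) - 63*1/18 = 47/30 - 7/2 = -29/15 ≈ -1.9333)
A(X, P) = 4*P (A(X, P) = (12*P)/3 = 4*P)
√(√(-1139 - 3504) + A(v, -163)) = √(√(-1139 - 3504) + 4*(-163)) = √(√(-4643) - 652) = √(I*√4643 - 652) = √(-652 + I*√4643)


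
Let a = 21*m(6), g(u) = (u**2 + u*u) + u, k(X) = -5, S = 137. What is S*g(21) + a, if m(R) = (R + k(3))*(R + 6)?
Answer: 123963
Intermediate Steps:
g(u) = u + 2*u**2 (g(u) = (u**2 + u**2) + u = 2*u**2 + u = u + 2*u**2)
m(R) = (-5 + R)*(6 + R) (m(R) = (R - 5)*(R + 6) = (-5 + R)*(6 + R))
a = 252 (a = 21*(-30 + 6 + 6**2) = 21*(-30 + 6 + 36) = 21*12 = 252)
S*g(21) + a = 137*(21*(1 + 2*21)) + 252 = 137*(21*(1 + 42)) + 252 = 137*(21*43) + 252 = 137*903 + 252 = 123711 + 252 = 123963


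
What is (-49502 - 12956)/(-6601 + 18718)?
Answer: -62458/12117 ≈ -5.1546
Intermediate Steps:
(-49502 - 12956)/(-6601 + 18718) = -62458/12117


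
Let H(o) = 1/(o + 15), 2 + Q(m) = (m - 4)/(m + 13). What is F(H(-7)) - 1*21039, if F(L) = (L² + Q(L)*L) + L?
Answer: -141383063/6720 ≈ -21039.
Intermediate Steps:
Q(m) = -2 + (-4 + m)/(13 + m) (Q(m) = -2 + (m - 4)/(m + 13) = -2 + (-4 + m)/(13 + m))
H(o) = 1/(15 + o)
F(L) = L + L² + L*(-30 - L)/(13 + L) (F(L) = (L² + ((-30 - L)/(13 + L))*L) + L = (L² + L*(-30 - L)/(13 + L)) + L = L + L² + L*(-30 - L)/(13 + L))
F(H(-7)) - 1*21039 = (-17 + (1/(15 - 7))² + 13/(15 - 7))/((15 - 7)*(13 + 1/(15 - 7))) - 1*21039 = (-17 + (1/8)² + 13/8)/(8*(13 + 1/8)) - 21039 = (-17 + (⅛)² + 13*(⅛))/(8*(13 + ⅛)) - 21039 = (-17 + 1/64 + 13/8)/(8*(105/8)) - 21039 = (⅛)*(8/105)*(-983/64) - 21039 = -983/6720 - 21039 = -141383063/6720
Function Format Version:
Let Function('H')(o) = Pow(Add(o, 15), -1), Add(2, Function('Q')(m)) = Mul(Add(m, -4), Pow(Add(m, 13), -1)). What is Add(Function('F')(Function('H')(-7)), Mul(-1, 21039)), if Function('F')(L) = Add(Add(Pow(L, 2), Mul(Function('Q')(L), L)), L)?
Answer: Rational(-141383063, 6720) ≈ -21039.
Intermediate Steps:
Function('Q')(m) = Add(-2, Mul(Pow(Add(13, m), -1), Add(-4, m))) (Function('Q')(m) = Add(-2, Mul(Add(m, -4), Pow(Add(m, 13), -1))) = Add(-2, Mul(Add(-4, m), Pow(Add(13, m), -1))) = Add(-2, Mul(Pow(Add(13, m), -1), Add(-4, m))))
Function('H')(o) = Pow(Add(15, o), -1)
Function('F')(L) = Add(L, Pow(L, 2), Mul(L, Pow(Add(13, L), -1), Add(-30, Mul(-1, L)))) (Function('F')(L) = Add(Add(Pow(L, 2), Mul(Mul(Pow(Add(13, L), -1), Add(-30, Mul(-1, L))), L)), L) = Add(Add(Pow(L, 2), Mul(L, Pow(Add(13, L), -1), Add(-30, Mul(-1, L)))), L) = Add(L, Pow(L, 2), Mul(L, Pow(Add(13, L), -1), Add(-30, Mul(-1, L)))))
Add(Function('F')(Function('H')(-7)), Mul(-1, 21039)) = Add(Mul(Pow(Add(15, -7), -1), Pow(Add(13, Pow(Add(15, -7), -1)), -1), Add(-17, Pow(Pow(Add(15, -7), -1), 2), Mul(13, Pow(Add(15, -7), -1)))), Mul(-1, 21039)) = Add(Mul(Pow(8, -1), Pow(Add(13, Pow(8, -1)), -1), Add(-17, Pow(Pow(8, -1), 2), Mul(13, Pow(8, -1)))), -21039) = Add(Mul(Rational(1, 8), Pow(Add(13, Rational(1, 8)), -1), Add(-17, Pow(Rational(1, 8), 2), Mul(13, Rational(1, 8)))), -21039) = Add(Mul(Rational(1, 8), Pow(Rational(105, 8), -1), Add(-17, Rational(1, 64), Rational(13, 8))), -21039) = Add(Mul(Rational(1, 8), Rational(8, 105), Rational(-983, 64)), -21039) = Add(Rational(-983, 6720), -21039) = Rational(-141383063, 6720)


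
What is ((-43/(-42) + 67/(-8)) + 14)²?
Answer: 1247689/28224 ≈ 44.207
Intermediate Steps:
((-43/(-42) + 67/(-8)) + 14)² = ((-43*(-1/42) + 67*(-⅛)) + 14)² = ((43/42 - 67/8) + 14)² = (-1235/168 + 14)² = (1117/168)² = 1247689/28224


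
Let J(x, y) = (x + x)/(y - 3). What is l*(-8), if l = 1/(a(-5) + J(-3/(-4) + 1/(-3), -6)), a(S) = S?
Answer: 432/275 ≈ 1.5709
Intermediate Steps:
J(x, y) = 2*x/(-3 + y) (J(x, y) = (2*x)/(-3 + y) = 2*x/(-3 + y))
l = -54/275 (l = 1/(-5 + 2*(-3/(-4) + 1/(-3))/(-3 - 6)) = 1/(-5 + 2*(-3*(-¼) + 1*(-⅓))/(-9)) = 1/(-5 + 2*(¾ - ⅓)*(-⅑)) = 1/(-5 + 2*(5/12)*(-⅑)) = 1/(-5 - 5/54) = 1/(-275/54) = -54/275 ≈ -0.19636)
l*(-8) = -54/275*(-8) = 432/275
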